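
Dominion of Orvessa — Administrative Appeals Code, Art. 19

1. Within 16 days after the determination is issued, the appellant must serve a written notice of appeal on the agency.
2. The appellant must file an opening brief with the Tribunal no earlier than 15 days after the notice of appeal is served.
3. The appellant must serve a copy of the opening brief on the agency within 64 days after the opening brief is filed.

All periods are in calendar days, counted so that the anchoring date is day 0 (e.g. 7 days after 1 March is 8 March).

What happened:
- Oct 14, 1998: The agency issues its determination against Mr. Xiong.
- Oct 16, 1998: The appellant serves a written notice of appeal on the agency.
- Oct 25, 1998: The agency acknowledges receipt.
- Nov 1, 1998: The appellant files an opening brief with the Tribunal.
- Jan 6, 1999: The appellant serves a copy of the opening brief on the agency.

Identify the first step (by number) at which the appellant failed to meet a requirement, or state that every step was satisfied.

Step 3

(1) due by Oct 14, 1998 + 16 days = Oct 30, 1998; done Oct 16, 1998 — timely.
(2) permitted from Oct 16, 1998 + 15 days = Oct 31, 1998 onward; Nov 1, 1998 is on or after that date.
(3) due by Nov 1, 1998 + 64 days = Jan 4, 1999; done Jan 6, 1999 — 2 days late.
No need to go further; step 3 was not satisfied.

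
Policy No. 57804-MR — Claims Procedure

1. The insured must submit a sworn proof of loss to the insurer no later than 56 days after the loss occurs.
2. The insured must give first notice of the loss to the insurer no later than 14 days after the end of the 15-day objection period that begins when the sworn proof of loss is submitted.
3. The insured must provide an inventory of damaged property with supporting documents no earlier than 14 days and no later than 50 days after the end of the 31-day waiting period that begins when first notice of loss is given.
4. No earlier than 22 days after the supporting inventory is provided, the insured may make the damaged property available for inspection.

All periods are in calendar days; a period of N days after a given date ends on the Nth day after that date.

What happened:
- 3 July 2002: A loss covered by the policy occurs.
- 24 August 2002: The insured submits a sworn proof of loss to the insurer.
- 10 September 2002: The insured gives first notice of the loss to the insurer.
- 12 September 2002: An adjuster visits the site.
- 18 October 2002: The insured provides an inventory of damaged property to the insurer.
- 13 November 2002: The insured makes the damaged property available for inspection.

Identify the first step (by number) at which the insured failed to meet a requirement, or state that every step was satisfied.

Step 1: 56 days after 3 July 2002 (when the loss occurs) is 28 August 2002; done 24 August 2002 — timely.
Step 2: 14 days after 8 September 2002 (end of the 15-day objection period, which began when the sworn proof of loss is submitted on 24 August 2002) is 22 September 2002; done 10 September 2002 — timely.
Step 3: the window is 14–50 days after 11 October 2002 (end of the 31-day waiting period, which began when first notice of loss is given on 10 September 2002), so 25 October 2002 through 30 November 2002; done 18 October 2002 — 7 days before the window opened.

Step 3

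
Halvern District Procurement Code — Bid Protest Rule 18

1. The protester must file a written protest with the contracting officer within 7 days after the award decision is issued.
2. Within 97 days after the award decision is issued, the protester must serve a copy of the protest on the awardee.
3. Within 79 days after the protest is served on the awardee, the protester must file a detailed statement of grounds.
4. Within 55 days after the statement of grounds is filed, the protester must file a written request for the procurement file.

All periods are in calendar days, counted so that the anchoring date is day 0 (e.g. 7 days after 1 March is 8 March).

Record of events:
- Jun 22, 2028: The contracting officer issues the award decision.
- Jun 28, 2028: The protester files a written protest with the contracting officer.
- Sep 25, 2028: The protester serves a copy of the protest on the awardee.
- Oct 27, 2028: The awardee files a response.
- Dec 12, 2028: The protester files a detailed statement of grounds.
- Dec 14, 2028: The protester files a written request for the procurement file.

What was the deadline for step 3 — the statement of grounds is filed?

Step 3 runs from Sep 25, 2028, when the protest is served on the awardee. 79 days after Sep 25, 2028 is Dec 13, 2028.

Dec 13, 2028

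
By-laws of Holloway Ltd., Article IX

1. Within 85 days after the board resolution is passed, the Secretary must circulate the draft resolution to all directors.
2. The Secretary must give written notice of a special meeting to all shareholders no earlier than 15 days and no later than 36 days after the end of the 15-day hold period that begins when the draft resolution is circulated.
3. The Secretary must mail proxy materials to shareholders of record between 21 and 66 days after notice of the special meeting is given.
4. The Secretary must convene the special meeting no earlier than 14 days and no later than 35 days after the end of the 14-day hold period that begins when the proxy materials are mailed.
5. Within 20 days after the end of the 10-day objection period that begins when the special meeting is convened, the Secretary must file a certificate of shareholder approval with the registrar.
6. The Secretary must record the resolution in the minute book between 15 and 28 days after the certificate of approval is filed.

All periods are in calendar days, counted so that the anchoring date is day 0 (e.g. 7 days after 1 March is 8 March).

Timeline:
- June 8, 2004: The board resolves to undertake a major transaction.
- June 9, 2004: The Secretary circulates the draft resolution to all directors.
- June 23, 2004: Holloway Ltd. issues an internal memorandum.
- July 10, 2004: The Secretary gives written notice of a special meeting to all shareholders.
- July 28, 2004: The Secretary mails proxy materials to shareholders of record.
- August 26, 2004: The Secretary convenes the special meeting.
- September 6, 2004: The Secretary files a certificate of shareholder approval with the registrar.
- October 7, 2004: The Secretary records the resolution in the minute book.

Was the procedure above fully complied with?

No

Step 1: 85 days after June 8, 2004 (when the board resolution is passed) is September 1, 2004; done June 9, 2004 — timely.
Step 2: the window is 15–36 days after June 24, 2004 (end of the 15-day hold period, which began when the draft resolution is circulated on June 9, 2004), so July 9, 2004 through July 30, 2004; done July 10, 2004 — within the window.
Step 3: the window is 21–66 days after July 10, 2004 (when notice of the special meeting is given), so July 31, 2004 through September 14, 2004; July 28, 2004 is 3 days too early.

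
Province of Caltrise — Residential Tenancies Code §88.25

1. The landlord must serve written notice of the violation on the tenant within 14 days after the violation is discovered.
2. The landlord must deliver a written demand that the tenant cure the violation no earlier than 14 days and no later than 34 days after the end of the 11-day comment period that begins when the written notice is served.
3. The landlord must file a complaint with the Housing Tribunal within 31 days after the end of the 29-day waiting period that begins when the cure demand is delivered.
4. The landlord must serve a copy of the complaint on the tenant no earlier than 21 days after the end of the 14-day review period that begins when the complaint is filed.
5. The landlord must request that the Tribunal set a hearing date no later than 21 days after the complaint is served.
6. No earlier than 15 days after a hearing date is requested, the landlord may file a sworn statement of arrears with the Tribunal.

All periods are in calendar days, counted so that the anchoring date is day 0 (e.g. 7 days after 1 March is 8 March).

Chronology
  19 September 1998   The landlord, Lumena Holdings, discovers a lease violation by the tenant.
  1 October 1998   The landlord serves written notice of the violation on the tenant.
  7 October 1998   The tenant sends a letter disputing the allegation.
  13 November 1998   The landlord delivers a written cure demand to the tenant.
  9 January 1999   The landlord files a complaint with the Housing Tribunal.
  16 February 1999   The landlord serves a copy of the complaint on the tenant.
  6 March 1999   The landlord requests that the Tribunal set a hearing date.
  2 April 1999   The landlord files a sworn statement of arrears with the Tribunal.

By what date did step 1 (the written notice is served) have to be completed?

3 October 1998

Step 1 runs from 19 September 1998, when the violation is discovered. 14 days after 19 September 1998 is 3 October 1998.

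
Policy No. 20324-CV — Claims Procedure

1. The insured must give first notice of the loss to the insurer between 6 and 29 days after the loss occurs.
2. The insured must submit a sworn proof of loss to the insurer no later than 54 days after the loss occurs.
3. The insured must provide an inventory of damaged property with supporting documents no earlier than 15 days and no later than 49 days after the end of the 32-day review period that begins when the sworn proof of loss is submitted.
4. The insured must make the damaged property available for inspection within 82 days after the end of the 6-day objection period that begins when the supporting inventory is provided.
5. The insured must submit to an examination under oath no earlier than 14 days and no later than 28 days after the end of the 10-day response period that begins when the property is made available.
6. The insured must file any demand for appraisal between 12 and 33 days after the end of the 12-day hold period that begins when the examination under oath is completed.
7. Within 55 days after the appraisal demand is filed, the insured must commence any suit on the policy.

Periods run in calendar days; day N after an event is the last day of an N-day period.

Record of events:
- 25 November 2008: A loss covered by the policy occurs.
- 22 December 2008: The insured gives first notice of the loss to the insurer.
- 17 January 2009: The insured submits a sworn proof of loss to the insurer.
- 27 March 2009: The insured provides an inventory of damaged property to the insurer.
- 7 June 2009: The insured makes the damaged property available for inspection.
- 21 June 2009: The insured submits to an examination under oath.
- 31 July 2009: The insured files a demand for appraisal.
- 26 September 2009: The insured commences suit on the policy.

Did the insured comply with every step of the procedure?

No

Step 1: the window is 6–29 days after 25 November 2008 (when the loss occurs), so 1 December 2008 through 24 December 2008; 22 December 2008 falls inside that range.
Step 2: 54 days after 25 November 2008 (when the loss occurs) is 18 January 2009; completed 17 January 2009, before the deadline.
Step 3: the window is 15–49 days after 18 February 2009 (end of the 32-day review period, which began when the sworn proof of loss is submitted on 17 January 2009), so 5 March 2009 through 8 April 2009; done 27 March 2009 — within the window.
Step 4: 82 days after 2 April 2009 (end of the 6-day objection period, which began when the supporting inventory is provided on 27 March 2009) is 23 June 2009; 7 June 2009 is within that limit.
Step 5: the window is 14–28 days after 17 June 2009 (end of the 10-day response period, which began when the property is made available on 7 June 2009), so 1 July 2009 through 15 July 2009; 21 June 2009 is 10 days too early.
Later steps need not be reached.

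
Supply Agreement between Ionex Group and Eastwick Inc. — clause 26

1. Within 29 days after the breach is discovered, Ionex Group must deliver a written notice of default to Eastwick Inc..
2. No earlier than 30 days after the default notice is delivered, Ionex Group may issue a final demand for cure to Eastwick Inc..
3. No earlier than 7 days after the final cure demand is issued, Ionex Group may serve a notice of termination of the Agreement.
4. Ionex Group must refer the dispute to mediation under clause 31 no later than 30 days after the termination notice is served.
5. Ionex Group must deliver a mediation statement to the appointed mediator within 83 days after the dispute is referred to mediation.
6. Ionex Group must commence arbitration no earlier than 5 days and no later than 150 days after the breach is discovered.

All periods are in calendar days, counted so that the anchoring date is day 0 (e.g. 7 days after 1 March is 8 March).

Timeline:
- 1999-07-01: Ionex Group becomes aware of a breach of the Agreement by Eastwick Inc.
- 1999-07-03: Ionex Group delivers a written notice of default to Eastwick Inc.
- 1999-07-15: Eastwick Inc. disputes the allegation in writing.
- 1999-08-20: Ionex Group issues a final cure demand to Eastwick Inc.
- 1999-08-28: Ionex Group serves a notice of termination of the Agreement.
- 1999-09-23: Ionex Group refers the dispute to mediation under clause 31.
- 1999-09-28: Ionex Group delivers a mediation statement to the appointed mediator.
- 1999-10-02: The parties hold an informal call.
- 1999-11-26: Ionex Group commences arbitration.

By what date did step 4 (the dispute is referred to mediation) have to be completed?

Step 4 runs from 1999-08-28, when the termination notice is served. 30 days after 1999-08-28 is 1999-09-27.

1999-09-27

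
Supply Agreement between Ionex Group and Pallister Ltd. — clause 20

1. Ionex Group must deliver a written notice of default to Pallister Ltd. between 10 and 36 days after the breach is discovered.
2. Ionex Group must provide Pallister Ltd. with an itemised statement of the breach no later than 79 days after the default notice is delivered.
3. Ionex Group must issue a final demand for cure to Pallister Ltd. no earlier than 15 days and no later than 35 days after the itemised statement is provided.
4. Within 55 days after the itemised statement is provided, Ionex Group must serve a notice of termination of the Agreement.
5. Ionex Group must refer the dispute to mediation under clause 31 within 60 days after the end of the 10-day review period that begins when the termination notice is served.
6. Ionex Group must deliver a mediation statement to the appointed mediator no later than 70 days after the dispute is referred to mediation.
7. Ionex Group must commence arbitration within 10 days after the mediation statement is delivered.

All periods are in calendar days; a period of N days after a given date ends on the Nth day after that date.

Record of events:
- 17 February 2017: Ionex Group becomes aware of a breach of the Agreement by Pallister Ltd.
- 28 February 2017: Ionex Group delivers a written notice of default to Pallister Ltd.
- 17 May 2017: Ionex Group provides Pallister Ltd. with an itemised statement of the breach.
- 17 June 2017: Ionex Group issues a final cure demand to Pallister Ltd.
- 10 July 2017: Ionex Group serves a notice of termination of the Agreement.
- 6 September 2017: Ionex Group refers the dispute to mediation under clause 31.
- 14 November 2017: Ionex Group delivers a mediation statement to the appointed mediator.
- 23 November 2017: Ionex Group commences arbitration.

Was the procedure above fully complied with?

(1) the permitted window runs from 17 February 2017 + 10 = 27 February 2017 to 17 February 2017 + 36 = 25 March 2017; 28 February 2017 falls inside that range.
(2) due by 28 February 2017 + 79 days = 18 May 2017; completed 17 May 2017, before the deadline.
(3) the permitted window runs from 17 May 2017 + 15 = 1 June 2017 to 17 May 2017 + 35 = 21 June 2017; 17 June 2017 falls inside that range.
(4) due by 17 May 2017 + 55 days = 11 July 2017; 10 July 2017 is within that limit.
(5) due by 20 July 2017 + 60 days = 18 September 2017; 6 September 2017 is within that limit.
(6) due by 6 September 2017 + 70 days = 15 November 2017; completed 14 November 2017, before the deadline.
(7) due by 14 November 2017 + 10 days = 24 November 2017; completed 23 November 2017, before the deadline.

Yes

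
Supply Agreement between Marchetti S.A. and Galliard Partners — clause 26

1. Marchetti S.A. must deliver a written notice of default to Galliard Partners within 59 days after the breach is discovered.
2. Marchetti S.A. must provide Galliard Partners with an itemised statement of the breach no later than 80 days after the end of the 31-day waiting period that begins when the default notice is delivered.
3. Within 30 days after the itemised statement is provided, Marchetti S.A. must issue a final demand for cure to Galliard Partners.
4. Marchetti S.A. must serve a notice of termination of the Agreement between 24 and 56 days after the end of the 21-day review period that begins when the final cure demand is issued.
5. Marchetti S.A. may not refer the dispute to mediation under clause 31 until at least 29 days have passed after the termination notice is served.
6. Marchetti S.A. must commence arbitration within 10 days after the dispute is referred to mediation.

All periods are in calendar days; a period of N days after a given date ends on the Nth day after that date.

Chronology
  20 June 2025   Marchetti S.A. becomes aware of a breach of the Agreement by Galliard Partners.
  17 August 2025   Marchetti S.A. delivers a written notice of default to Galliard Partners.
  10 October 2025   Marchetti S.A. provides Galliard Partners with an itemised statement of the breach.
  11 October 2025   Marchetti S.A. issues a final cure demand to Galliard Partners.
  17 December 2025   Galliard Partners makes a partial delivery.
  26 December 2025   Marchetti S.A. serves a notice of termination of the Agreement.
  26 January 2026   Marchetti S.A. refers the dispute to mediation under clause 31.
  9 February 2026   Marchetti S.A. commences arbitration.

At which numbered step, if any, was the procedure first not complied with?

Step 1: 59 days after 20 June 2025 (when the breach is discovered) is 18 August 2025; 17 August 2025 is within that limit.
Step 2: 80 days after 17 September 2025 (end of the 31-day waiting period, which began when the default notice is delivered on 17 August 2025) is 6 December 2025; completed 10 October 2025, before the deadline.
Step 3: 30 days after 10 October 2025 (when the itemised statement is provided) is 9 November 2025; 11 October 2025 is within that limit.
Step 4: the window is 24–56 days after 1 November 2025 (end of the 21-day review period, which began when the final cure demand is issued on 11 October 2025), so 25 November 2025 through 27 December 2025; done 26 December 2025 — within the window.
Step 5: the earliest permitted date is 29 days after 26 December 2025 (when the termination notice is served), i.e. 24 January 2026; done 26 January 2026, after the minimum wait.
Step 6: 10 days after 26 January 2026 (when the dispute is referred to mediation) is 5 February 2026; not done until 9 February 2026, 4 days after the deadline.

Step 6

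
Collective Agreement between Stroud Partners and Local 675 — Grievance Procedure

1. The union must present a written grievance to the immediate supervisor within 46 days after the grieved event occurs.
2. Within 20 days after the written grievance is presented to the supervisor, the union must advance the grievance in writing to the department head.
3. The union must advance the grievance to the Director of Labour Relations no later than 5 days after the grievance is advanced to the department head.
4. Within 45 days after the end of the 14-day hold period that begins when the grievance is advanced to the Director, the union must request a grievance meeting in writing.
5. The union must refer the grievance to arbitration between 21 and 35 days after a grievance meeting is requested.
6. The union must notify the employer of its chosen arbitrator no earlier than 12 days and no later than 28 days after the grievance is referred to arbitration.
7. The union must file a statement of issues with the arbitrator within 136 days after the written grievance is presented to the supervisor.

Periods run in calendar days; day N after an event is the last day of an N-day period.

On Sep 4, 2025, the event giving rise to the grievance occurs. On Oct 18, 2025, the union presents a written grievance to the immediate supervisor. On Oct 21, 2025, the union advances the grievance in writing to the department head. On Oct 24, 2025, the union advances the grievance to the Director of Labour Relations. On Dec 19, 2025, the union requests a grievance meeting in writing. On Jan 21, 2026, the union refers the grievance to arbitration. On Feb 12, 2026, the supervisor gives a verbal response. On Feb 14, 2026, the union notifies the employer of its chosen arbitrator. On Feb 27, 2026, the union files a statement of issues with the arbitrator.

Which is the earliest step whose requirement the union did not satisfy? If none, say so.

(1) due by Sep 4, 2025 + 46 days = Oct 20, 2025; completed Oct 18, 2025, before the deadline.
(2) due by Oct 18, 2025 + 20 days = Nov 7, 2025; done Oct 21, 2025 — timely.
(3) due by Oct 21, 2025 + 5 days = Oct 26, 2025; completed Oct 24, 2025, before the deadline.
(4) due by Nov 7, 2025 + 45 days = Dec 22, 2025; completed Dec 19, 2025, before the deadline.
(5) the permitted window runs from Dec 19, 2025 + 21 = Jan 9, 2026 to Dec 19, 2025 + 35 = Jan 23, 2026; done Jan 21, 2026 — within the window.
(6) the permitted window runs from Jan 21, 2026 + 12 = Feb 2, 2026 to Jan 21, 2026 + 28 = Feb 18, 2026; done Feb 14, 2026 — within the window.
(7) due by Oct 18, 2025 + 136 days = Mar 3, 2026; Feb 27, 2026 is within that limit.

None — every step was satisfied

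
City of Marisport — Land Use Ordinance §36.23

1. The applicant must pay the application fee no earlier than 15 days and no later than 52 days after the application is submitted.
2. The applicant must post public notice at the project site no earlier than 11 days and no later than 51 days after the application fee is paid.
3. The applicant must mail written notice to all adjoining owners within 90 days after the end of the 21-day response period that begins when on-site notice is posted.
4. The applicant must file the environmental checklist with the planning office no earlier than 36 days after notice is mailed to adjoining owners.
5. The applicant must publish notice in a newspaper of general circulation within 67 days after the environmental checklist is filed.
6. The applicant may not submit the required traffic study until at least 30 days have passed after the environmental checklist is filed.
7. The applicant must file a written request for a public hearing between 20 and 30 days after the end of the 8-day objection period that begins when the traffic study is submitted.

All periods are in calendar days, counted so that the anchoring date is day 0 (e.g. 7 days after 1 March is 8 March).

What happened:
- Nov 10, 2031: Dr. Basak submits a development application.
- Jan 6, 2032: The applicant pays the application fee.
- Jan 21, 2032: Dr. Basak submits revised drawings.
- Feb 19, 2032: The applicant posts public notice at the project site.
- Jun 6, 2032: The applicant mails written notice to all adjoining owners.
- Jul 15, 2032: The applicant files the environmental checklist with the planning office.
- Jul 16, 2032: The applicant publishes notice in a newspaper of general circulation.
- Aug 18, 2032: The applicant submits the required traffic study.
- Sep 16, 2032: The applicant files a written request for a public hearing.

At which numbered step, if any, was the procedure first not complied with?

Step 1

Step 1 — 15 and 52 days from Nov 10, 2031 (when the application is submitted) are Nov 25, 2031 and Jan 1, 2032 respectively; Jan 6, 2032 is 5 days past the end of the window.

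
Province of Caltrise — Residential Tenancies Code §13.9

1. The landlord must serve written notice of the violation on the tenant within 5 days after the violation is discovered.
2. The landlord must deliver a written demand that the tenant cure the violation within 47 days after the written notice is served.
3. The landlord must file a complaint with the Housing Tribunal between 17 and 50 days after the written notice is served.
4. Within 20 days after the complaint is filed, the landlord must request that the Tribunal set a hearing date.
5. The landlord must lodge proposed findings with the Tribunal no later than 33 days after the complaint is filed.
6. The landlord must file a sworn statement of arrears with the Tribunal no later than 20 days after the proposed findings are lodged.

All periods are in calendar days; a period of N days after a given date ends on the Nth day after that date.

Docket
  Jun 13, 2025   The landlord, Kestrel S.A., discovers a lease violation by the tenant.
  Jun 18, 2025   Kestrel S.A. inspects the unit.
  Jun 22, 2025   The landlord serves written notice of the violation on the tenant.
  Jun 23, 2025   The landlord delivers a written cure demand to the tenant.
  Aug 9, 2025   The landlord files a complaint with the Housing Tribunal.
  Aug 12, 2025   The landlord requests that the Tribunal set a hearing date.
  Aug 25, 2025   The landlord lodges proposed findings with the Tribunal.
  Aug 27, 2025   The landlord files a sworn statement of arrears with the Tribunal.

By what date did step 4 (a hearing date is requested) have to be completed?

Aug 29, 2025

Step 4 runs from Aug 9, 2025, when the complaint is filed. 20 days after Aug 9, 2025 is Aug 29, 2025.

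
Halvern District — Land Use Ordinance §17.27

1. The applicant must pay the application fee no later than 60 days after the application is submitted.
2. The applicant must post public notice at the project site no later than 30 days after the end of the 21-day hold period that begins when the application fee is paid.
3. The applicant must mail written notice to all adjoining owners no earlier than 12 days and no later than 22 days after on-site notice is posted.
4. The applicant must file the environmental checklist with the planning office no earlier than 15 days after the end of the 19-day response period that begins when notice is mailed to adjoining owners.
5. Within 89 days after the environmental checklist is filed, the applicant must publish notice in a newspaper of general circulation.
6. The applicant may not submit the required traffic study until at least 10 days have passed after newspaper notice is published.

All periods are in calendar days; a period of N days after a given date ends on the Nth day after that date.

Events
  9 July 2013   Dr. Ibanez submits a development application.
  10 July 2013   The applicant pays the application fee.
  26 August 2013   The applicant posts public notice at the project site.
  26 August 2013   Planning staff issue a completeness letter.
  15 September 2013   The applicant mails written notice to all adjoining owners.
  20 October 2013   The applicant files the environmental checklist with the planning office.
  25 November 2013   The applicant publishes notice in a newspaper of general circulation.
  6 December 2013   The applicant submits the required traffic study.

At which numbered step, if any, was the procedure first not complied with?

None — every step was satisfied

(1) due by 9 July 2013 + 60 days = 7 September 2013; 10 July 2013 is within that limit.
(2) due by 31 July 2013 + 30 days = 30 August 2013; done 26 August 2013 — timely.
(3) the permitted window runs from 26 August 2013 + 12 = 7 September 2013 to 26 August 2013 + 22 = 17 September 2013; done 15 September 2013, which is between those dates.
(4) permitted from 4 October 2013 + 15 days = 19 October 2013 onward; done 20 October 2013 — permitted.
(5) due by 20 October 2013 + 89 days = 17 January 2014; done 25 November 2013 — timely.
(6) permitted from 25 November 2013 + 10 days = 5 December 2013 onward; done 6 December 2013 — permitted.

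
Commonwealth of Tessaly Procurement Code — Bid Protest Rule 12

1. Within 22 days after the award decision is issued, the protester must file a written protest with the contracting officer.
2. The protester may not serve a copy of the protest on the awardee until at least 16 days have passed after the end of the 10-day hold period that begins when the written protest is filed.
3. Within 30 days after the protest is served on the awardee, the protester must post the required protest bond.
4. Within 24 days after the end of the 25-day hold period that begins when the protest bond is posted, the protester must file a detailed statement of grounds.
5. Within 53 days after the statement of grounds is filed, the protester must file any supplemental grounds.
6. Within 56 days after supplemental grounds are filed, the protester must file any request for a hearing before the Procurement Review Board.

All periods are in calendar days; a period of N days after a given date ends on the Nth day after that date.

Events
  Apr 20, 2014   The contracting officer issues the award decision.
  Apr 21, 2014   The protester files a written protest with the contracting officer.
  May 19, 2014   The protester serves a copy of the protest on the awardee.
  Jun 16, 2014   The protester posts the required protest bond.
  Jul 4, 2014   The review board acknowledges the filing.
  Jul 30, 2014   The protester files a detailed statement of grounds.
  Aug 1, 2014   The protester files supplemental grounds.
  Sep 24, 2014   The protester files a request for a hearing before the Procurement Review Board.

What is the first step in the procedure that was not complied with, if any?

(1) due by Apr 20, 2014 + 22 days = May 12, 2014; Apr 21, 2014 is within that limit.
(2) permitted from May 1, 2014 + 16 days = May 17, 2014 onward; done May 19, 2014 — permitted.
(3) due by May 19, 2014 + 30 days = Jun 18, 2014; completed Jun 16, 2014, before the deadline.
(4) due by Jul 11, 2014 + 24 days = Aug 4, 2014; done Jul 30, 2014 — timely.
(5) due by Jul 30, 2014 + 53 days = Sep 21, 2014; completed Aug 1, 2014, before the deadline.
(6) due by Aug 1, 2014 + 56 days = Sep 26, 2014; done Sep 24, 2014 — timely.

None — every step was satisfied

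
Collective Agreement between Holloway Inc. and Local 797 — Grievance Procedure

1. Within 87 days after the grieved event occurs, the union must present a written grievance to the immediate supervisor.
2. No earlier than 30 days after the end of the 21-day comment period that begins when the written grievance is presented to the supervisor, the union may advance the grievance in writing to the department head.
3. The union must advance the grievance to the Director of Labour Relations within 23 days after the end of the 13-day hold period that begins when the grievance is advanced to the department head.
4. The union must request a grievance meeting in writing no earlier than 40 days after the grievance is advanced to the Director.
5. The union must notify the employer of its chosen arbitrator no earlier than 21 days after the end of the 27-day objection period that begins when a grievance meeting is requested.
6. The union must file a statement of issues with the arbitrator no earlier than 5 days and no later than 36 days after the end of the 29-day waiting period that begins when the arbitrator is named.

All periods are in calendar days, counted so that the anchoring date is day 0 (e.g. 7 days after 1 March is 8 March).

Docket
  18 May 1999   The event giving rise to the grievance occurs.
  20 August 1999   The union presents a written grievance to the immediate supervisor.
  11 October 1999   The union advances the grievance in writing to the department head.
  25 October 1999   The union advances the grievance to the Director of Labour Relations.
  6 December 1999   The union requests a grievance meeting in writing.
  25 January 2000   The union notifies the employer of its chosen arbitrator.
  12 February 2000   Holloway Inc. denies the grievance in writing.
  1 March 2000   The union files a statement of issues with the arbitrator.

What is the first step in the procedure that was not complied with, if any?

(1) due by 18 May 1999 + 87 days = 13 August 1999; done 20 August 1999 — 7 days late.

Step 1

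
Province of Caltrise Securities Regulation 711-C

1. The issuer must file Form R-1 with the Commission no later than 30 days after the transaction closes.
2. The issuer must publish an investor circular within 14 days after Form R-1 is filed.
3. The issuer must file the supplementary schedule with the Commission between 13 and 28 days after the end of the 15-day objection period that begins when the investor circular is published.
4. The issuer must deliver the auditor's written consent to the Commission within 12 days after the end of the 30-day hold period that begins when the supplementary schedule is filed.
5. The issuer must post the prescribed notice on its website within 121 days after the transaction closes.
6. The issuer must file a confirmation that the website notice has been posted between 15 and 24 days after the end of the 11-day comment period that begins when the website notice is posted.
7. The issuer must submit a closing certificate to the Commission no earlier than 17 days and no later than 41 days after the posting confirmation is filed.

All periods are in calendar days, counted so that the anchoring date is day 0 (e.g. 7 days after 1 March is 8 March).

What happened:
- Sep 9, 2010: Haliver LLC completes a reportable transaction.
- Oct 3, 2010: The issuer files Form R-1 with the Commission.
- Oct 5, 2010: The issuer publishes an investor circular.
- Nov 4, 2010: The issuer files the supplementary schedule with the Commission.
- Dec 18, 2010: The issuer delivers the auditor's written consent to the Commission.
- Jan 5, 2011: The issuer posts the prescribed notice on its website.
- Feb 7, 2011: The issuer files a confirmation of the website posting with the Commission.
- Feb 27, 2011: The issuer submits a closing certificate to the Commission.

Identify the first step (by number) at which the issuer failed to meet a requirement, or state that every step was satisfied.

(1) due by Sep 9, 2010 + 30 days = Oct 9, 2010; done Oct 3, 2010 — timely.
(2) due by Oct 3, 2010 + 14 days = Oct 17, 2010; Oct 5, 2010 is within that limit.
(3) the permitted window runs from Oct 20, 2010 + 13 = Nov 2, 2010 to Oct 20, 2010 + 28 = Nov 17, 2010; done Nov 4, 2010 — within the window.
(4) due by Dec 4, 2010 + 12 days = Dec 16, 2010; Dec 18, 2010 misses that deadline by 2 days.
That is the first point of non-compliance.

Step 4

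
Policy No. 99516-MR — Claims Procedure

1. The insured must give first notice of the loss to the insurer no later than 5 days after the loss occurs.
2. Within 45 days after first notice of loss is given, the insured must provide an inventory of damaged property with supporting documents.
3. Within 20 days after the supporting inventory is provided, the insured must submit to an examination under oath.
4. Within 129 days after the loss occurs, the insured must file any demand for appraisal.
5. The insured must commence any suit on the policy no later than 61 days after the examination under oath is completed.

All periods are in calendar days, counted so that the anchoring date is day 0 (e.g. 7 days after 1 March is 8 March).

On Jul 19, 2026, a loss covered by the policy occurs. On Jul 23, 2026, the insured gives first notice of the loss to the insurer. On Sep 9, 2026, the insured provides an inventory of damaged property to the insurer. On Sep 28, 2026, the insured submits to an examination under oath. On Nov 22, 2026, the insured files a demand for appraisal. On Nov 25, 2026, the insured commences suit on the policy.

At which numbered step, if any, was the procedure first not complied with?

Step 2

Step 1: 5 days after Jul 19, 2026 (when the loss occurs) is Jul 24, 2026; Jul 23, 2026 is within that limit.
Step 2: 45 days after Jul 23, 2026 (when first notice of loss is given) is Sep 6, 2026; Sep 9, 2026 misses that deadline by 3 days.
The procedure was therefore not followed at step 2.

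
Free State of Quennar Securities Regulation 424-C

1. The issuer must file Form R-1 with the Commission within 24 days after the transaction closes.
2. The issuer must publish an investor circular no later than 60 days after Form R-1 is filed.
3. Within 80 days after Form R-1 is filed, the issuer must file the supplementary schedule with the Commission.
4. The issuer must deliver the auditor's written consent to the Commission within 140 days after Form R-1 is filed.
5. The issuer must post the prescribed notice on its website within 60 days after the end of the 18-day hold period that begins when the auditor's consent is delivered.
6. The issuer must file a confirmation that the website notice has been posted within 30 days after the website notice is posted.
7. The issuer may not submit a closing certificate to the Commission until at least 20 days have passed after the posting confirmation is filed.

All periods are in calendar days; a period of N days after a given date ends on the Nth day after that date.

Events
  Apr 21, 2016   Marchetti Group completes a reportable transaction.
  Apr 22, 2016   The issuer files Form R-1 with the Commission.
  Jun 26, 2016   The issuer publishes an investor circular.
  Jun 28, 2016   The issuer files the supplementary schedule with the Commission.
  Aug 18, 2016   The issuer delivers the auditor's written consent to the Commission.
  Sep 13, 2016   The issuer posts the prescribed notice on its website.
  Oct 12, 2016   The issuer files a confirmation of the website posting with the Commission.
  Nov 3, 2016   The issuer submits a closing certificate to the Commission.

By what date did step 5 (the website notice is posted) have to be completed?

The auditor's consent is delivered on Aug 18, 2016; the 18-day hold period therefore ends Sep 5, 2016, and step 5 runs from that date. 60 days after Sep 5, 2016 is Nov 4, 2016.

Nov 4, 2016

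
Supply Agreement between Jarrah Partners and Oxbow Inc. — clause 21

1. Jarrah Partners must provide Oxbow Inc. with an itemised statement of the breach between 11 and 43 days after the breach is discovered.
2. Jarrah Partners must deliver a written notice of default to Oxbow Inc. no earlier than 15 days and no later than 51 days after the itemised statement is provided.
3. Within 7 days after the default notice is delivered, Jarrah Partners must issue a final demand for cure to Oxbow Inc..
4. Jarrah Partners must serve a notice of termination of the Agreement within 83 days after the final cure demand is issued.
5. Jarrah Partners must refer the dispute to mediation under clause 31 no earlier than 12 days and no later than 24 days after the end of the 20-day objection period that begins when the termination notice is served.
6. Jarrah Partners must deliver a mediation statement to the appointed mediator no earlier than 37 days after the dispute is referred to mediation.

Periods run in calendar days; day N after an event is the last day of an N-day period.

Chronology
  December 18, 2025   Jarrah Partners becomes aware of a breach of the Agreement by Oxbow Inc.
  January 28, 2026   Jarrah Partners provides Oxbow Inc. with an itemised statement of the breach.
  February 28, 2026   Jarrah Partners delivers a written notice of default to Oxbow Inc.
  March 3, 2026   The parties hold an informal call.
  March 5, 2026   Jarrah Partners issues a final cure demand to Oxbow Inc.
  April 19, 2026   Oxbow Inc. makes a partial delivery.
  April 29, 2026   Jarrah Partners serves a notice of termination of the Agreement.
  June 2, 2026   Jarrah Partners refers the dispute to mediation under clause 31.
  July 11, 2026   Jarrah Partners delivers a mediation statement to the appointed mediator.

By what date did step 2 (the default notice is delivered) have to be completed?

Step 2 runs from January 28, 2026, when the itemised statement is provided. The window is 15–51 days after January 28, 2026; it closes on March 20, 2026.

March 20, 2026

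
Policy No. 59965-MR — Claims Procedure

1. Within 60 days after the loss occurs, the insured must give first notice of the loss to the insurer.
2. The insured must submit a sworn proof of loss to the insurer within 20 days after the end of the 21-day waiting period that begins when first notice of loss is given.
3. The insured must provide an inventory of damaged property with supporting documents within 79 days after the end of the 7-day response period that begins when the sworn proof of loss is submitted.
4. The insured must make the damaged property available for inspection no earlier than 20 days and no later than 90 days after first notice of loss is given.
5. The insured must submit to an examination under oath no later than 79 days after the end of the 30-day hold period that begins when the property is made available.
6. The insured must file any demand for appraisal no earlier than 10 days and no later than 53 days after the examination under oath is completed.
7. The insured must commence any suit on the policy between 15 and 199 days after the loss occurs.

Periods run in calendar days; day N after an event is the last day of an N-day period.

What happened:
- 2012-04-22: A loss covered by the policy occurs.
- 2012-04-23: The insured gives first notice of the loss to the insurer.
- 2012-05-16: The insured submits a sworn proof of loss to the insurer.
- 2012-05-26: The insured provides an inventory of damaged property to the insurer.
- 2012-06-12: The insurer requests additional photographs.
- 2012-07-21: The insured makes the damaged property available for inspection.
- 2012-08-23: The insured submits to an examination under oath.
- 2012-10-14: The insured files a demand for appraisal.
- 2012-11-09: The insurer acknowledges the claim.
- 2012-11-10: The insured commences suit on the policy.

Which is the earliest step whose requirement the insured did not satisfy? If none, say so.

Step 1 — counting 60 days from 2012-04-22 (when the loss occurs) gives a deadline of 2012-06-21; 2012-04-23 is within that limit.
Step 2 — counting 20 days from 2012-05-14 (end of the 21-day waiting period, which began when first notice of loss is given on 2012-04-23) gives a deadline of 2012-06-03; 2012-05-16 is within that limit.
Step 3 — counting 79 days from 2012-05-23 (end of the 7-day response period, which began when the sworn proof of loss is submitted on 2012-05-16) gives a deadline of 2012-08-10; done 2012-05-26 — timely.
Step 4 — 20 and 90 days from 2012-04-23 (when first notice of loss is given) are 2012-05-13 and 2012-07-22 respectively; done 2012-07-21 — within the window.
Step 5 — counting 79 days from 2012-08-20 (end of the 30-day hold period, which began when the property is made available on 2012-07-21) gives a deadline of 2012-11-07; done 2012-08-23 — timely.
Step 6 — 10 and 53 days from 2012-08-23 (when the examination under oath is completed) are 2012-09-02 and 2012-10-15 respectively; done 2012-10-14, which is between those dates.
Step 7 — 15 and 199 days from 2012-04-22 (when the loss occurs) are 2012-05-07 and 2012-11-07 respectively; 2012-11-10 is 3 days past the end of the window.
That is the first point of non-compliance.

Step 7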